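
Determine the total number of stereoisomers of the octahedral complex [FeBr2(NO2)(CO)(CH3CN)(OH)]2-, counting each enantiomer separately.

15

An octahedron has six vertices in three trans pairs; every non-trans pair is cis.
Exhaustive case analysis gives 9 geometric isomers.
Of these, 6 lack any improper symmetry element and so occur as enantiomeric pairs, giving 9 + 6 = 15 stereoisomers in total.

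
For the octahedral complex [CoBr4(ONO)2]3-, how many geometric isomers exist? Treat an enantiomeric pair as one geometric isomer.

2

The six octahedral sites form three mutually perpendicular trans pairs.
Working through the distinct placements yields 2 geometric isomers: ONO trans; ONO cis.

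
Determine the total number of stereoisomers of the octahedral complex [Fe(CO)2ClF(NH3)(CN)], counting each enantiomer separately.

15

Systematic enumeration (placing each ligand type in turn and discarding arrangements equivalent by rotation or reflection) gives 9 geometric isomers.
Of these, 6 lack any improper symmetry element and so occur as enantiomeric pairs, giving 9 + 6 = 15 stereoisomers in total.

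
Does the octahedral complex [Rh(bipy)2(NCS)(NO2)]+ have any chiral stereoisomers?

The six octahedral sites form three mutually perpendicular trans pairs.
Each bipy is bidentate and must span two cis positions.
Working through the distinct placements yields 2 geometric isomers: NCS and NO2 mutually trans; NCS and NO2 mutually cis (chiral).
One of these lacks any improper symmetry element and so occurs as an enantiomeric pair, giving 2 + 1 = 3 stereoisomers in total.

yes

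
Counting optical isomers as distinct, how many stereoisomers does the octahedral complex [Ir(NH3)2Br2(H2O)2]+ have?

6

In an octahedral complex each vertex has one trans partner and four cis neighbours.
There are 5 geometric isomers: NH3 trans, Br trans, H2O trans; NH3 cis, Br trans, H2O cis; NH3 trans, Br cis, H2O cis; NH3 cis, Br cis, H2O cis (chiral); NH3 cis, Br cis, H2O trans.
One of these lacks any improper symmetry element and so occurs as an enantiomeric pair, giving 5 + 1 = 6 stereoisomers in total.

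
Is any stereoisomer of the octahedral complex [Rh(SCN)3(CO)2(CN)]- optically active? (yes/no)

no

In an octahedral complex each vertex has one trans partner and four cis neighbours.
Systematic placement gives 3 geometric isomers: SCN mer, CO cis; SCN mer, CO trans; SCN fac, CO cis.
Each arrangement has an internal mirror plane or centre of symmetry, so none is chiral.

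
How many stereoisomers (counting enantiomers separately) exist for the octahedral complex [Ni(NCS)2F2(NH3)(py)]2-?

Working through the distinct placements yields 6 geometric isomers: NCS trans, F trans; NCS cis, F trans; NCS cis, F cis (3 arrangements, 2 chiral); NCS trans, F cis.
Of these, 2 lack any improper symmetry element and so occur as enantiomeric pairs, giving 6 + 2 = 8 stereoisomers in total.

8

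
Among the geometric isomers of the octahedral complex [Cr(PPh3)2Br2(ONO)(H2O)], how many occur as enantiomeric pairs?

2

An octahedron has six vertices in three trans pairs; every non-trans pair is cis.
Working through the distinct placements yields 6 geometric isomers: PPh3 trans, Br trans; PPh3 cis, Br trans; PPh3 trans, Br cis; PPh3 cis, Br cis (3 arrangements, 2 chiral).
Of these, 2 lack any improper symmetry element and so occur as enantiomeric pairs, giving 6 + 2 = 8 stereoisomers in total.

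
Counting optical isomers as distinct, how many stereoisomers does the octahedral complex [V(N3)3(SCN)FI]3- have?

5

The six octahedral sites form three mutually perpendicular trans pairs.
Working through the distinct placements yields 4 geometric isomers: N3 mer (3 arrangements); N3 fac (chiral).
One of these lacks any improper symmetry element and so occurs as an enantiomeric pair, giving 4 + 1 = 5 stereoisomers in total.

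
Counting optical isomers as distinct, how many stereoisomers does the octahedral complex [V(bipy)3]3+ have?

2

In an octahedral complex each vertex has one trans partner and four cis neighbours.
Each bipy is bidentate and must span two cis positions.
Only one geometric arrangement is possible; it has no improper symmetry element, so it exists as a pair of enantiomers (2 stereoisomers).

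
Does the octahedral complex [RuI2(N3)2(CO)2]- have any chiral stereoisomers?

yes

In an octahedral complex each vertex has one trans partner and four cis neighbours.
Working through the distinct placements yields 5 geometric isomers: I trans, N3 trans, CO trans; I cis, N3 cis, CO trans; I cis, N3 trans, CO cis; I cis, N3 cis, CO cis (chiral); I trans, N3 cis, CO cis.
One of these lacks any improper symmetry element and so occurs as an enantiomeric pair, giving 5 + 1 = 6 stereoisomers in total.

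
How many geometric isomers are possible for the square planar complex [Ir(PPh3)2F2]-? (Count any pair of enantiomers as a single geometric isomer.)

2

A square has two trans pairs of vertices; adjacent vertices are cis.
The distinct arrangements are (2 in all): PPh3 cis; PPh3 trans.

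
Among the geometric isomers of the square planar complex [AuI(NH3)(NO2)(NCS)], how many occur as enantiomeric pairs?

0

A square has two trans pairs of vertices; adjacent vertices are cis.
Systematic placement gives 3 geometric isomers: (I/NH3 trans, NCS/NO2 trans); (I/NO2 trans, NCS/NH3 trans); (I/NCS trans, NH3/NO2 trans).
Each arrangement has an internal mirror plane or centre of symmetry, so none is chiral.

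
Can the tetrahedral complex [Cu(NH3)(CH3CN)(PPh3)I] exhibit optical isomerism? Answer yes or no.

yes

In a tetrahedral complex all four positions are equivalent and every pair of ligands is adjacent — there is no cis/trans distinction.
Only one geometric arrangement is possible; it has no improper symmetry element, so it exists as a pair of enantiomers (2 stereoisomers).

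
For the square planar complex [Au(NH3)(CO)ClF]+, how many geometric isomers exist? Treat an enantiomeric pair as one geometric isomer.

3

In a square planar complex each vertex has one trans partner and two cis neighbours.
Working through the distinct placements yields 3 geometric isomers: (CO/F trans, Cl/NH3 trans); (CO/NH3 trans, Cl/F trans); (CO/Cl trans, F/NH3 trans).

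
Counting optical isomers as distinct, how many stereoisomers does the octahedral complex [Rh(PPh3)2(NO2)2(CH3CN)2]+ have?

An octahedron has six vertices in three trans pairs; every non-trans pair is cis.
The distinct arrangements are (5 in all): PPh3 trans, NO2 trans, CH3CN trans; PPh3 cis, NO2 cis, CH3CN trans; PPh3 trans, NO2 cis, CH3CN cis; PPh3 cis, NO2 cis, CH3CN cis (chiral); PPh3 cis, NO2 trans, CH3CN cis.
One of these lacks any improper symmetry element and so occurs as an enantiomeric pair, giving 5 + 1 = 6 stereoisomers in total.

6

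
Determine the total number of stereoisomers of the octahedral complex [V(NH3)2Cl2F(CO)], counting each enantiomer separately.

8

The six octahedral sites form three mutually perpendicular trans pairs.
There are 6 geometric isomers: NH3 trans, Cl cis; NH3 cis, Cl cis (3 arrangements, 2 chiral); NH3 trans, Cl trans; NH3 cis, Cl trans.
Of these, 2 lack any improper symmetry element and so occur as enantiomeric pairs, giving 6 + 2 = 8 stereoisomers in total.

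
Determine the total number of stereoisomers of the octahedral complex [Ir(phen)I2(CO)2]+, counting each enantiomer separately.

4

Each phen is bidentate and must span two cis positions.
Working through the distinct placements yields 3 geometric isomers: I cis, CO trans; I cis, CO cis (chiral); I trans, CO cis.
One of these lacks any improper symmetry element and so occurs as an enantiomeric pair, giving 3 + 1 = 4 stereoisomers in total.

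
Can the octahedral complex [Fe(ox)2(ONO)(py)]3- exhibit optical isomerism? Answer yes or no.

The six octahedral sites form three mutually perpendicular trans pairs.
Each ox is bidentate and must span two cis positions.
Working through the distinct placements yields 2 geometric isomers: ONO and py mutually cis (chiral); ONO and py mutually trans.
One of these lacks any improper symmetry element and so occurs as an enantiomeric pair, giving 2 + 1 = 3 stereoisomers in total.

yes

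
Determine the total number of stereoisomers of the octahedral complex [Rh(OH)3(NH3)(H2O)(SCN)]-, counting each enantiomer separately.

5

An octahedron has six vertices in three trans pairs; every non-trans pair is cis.
Working through the distinct placements yields 4 geometric isomers: OH mer (3 arrangements); OH fac (chiral).
One of these lacks any improper symmetry element and so occurs as an enantiomeric pair, giving 4 + 1 = 5 stereoisomers in total.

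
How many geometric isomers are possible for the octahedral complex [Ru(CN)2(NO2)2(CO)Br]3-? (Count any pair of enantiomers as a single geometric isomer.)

The six octahedral sites form three mutually perpendicular trans pairs.
Systematic placement gives 6 geometric isomers: CN cis, NO2 trans; CN cis, NO2 cis (3 arrangements, 2 chiral); CN trans, NO2 trans; CN trans, NO2 cis.

6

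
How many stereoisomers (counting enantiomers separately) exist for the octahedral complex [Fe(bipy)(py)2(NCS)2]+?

In an octahedral complex each vertex has one trans partner and four cis neighbours.
Each bipy is bidentate and must span two cis positions.
The distinct arrangements are (3 in all): py cis, NCS trans; py trans, NCS cis; py cis, NCS cis (chiral).
One of these lacks any improper symmetry element and so occurs as an enantiomeric pair, giving 3 + 1 = 4 stereoisomers in total.

4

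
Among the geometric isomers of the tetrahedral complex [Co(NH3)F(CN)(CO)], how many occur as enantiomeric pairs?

1

In a tetrahedral complex all four positions are equivalent and every pair of ligands is adjacent — there is no cis/trans distinction.
Only one geometric arrangement is possible; it has no improper symmetry element, so it exists as a pair of enantiomers (2 stereoisomers).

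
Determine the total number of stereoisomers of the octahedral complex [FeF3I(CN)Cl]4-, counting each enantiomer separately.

An octahedron has six vertices in three trans pairs; every non-trans pair is cis.
The distinct arrangements are (4 in all): F mer (3 arrangements); F fac (chiral).
One of these lacks any improper symmetry element and so occurs as an enantiomeric pair, giving 4 + 1 = 5 stereoisomers in total.

5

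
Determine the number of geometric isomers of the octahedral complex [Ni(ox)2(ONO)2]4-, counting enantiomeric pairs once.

An octahedron has six vertices in three trans pairs; every non-trans pair is cis.
Each ox is bidentate and must span two cis positions.
Working through the distinct placements yields 2 geometric isomers: ONO trans; ONO cis (chiral).

2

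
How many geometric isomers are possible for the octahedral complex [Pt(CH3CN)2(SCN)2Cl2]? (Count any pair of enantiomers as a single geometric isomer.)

The six octahedral sites form three mutually perpendicular trans pairs.
Systematic placement gives 5 geometric isomers: CH3CN trans, SCN trans, Cl trans; CH3CN trans, SCN cis, Cl cis; CH3CN cis, SCN trans, Cl cis; CH3CN cis, SCN cis, Cl cis (chiral); CH3CN cis, SCN cis, Cl trans.

5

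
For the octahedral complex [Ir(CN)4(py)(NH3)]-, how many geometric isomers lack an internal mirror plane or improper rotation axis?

The six octahedral sites form three mutually perpendicular trans pairs.
Working through the distinct placements yields 2 geometric isomers: py and NH3 mutually trans; py and NH3 mutually cis.
Each arrangement has an internal mirror plane or centre of symmetry, so none is chiral.

0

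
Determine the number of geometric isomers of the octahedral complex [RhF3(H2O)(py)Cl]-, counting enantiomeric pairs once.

4

An octahedron has six vertices in three trans pairs; every non-trans pair is cis.
Working through the distinct placements yields 4 geometric isomers: F mer (3 arrangements); F fac (chiral).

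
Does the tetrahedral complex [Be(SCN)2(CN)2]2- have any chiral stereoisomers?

no

In a tetrahedral complex all four positions are equivalent and every pair of ligands is adjacent — there is no cis/trans distinction.
Only one geometric arrangement is possible.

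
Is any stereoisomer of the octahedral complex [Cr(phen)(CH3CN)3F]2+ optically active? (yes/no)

no

An octahedron has six vertices in three trans pairs; every non-trans pair is cis.
Each phen is bidentate and must span two cis positions.
There are 2 geometric isomers: CH3CN mer; CH3CN fac.
Each arrangement has an internal mirror plane or centre of symmetry, so none is chiral.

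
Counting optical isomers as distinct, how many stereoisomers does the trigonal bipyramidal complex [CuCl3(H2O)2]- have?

3

A trigonal bipyramid has two axial and three equatorial sites, which are chemically inequivalent.
Working through the distinct placements yields 3 geometric isomers: H2O both equatorial; H2O one axial, one equatorial; H2O both axial.
Each arrangement has an internal mirror plane or centre of symmetry, so none is chiral.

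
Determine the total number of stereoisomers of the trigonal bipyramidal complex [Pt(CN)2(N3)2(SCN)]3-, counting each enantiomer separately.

6

A trigonal bipyramid has two axial and three equatorial sites, which are chemically inequivalent.
Exhaustive case analysis gives 5 geometric isomers.
One of these lacks any improper symmetry element and so occurs as an enantiomeric pair, giving 5 + 1 = 6 stereoisomers in total.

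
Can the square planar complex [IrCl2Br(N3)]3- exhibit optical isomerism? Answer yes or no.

In a square planar complex each vertex has one trans partner and two cis neighbours.
The distinct arrangements are (2 in all): Cl cis; Cl trans.
Each arrangement has an internal mirror plane or centre of symmetry, so none is chiral.

no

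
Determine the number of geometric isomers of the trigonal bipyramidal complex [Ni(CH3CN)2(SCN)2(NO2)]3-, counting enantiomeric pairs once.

5

A trigonal bipyramid has two axial and three equatorial sites, which are chemically inequivalent.
Placing the ligands in turn and identifying arrangements related by rotation or reflection leaves 5 distinct geometric isomers.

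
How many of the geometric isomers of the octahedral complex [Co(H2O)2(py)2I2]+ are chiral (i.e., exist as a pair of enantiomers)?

There are 5 geometric isomers: H2O trans, py trans, I trans; H2O trans, py cis, I cis; H2O cis, py trans, I cis; H2O cis, py cis, I cis (chiral); H2O cis, py cis, I trans.
One of these lacks any improper symmetry element and so occurs as an enantiomeric pair, giving 5 + 1 = 6 stereoisomers in total.

1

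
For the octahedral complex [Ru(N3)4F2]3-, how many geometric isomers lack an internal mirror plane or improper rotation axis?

0

The distinct arrangements are (2 in all): F trans; F cis.
Each arrangement has an internal mirror plane or centre of symmetry, so none is chiral.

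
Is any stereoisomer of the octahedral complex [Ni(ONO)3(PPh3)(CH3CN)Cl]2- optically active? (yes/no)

In an octahedral complex each vertex has one trans partner and four cis neighbours.
Working through the distinct placements yields 4 geometric isomers: ONO mer (3 arrangements); ONO fac (chiral).
One of these lacks any improper symmetry element and so occurs as an enantiomeric pair, giving 4 + 1 = 5 stereoisomers in total.

yes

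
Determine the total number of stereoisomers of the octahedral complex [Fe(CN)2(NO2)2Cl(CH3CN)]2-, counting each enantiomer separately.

8

The distinct arrangements are (6 in all): CN cis, NO2 trans; CN cis, NO2 cis (3 arrangements, 2 chiral); CN trans, NO2 trans; CN trans, NO2 cis.
Of these, 2 lack any improper symmetry element and so occur as enantiomeric pairs, giving 6 + 2 = 8 stereoisomers in total.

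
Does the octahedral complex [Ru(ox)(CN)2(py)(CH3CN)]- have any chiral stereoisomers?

yes

In an octahedral complex each vertex has one trans partner and four cis neighbours.
Each ox is bidentate and must span two cis positions.
Systematic placement gives 4 geometric isomers: CN cis (3 arrangements, 2 chiral); CN trans.
Of these, 2 lack any improper symmetry element and so occur as enantiomeric pairs, giving 4 + 2 = 6 stereoisomers in total.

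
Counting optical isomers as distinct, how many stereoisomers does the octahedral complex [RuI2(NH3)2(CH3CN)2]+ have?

The six octahedral sites form three mutually perpendicular trans pairs.
Working through the distinct placements yields 5 geometric isomers: I trans, NH3 trans, CH3CN trans; I cis, NH3 cis, CH3CN trans; I cis, NH3 trans, CH3CN cis; I cis, NH3 cis, CH3CN cis (chiral); I trans, NH3 cis, CH3CN cis.
One of these lacks any improper symmetry element and so occurs as an enantiomeric pair, giving 5 + 1 = 6 stereoisomers in total.

6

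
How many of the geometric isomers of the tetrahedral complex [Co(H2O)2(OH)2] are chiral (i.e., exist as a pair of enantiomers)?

0

Only one geometric arrangement is possible.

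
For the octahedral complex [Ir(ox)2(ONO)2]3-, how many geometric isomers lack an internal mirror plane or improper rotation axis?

1

The six octahedral sites form three mutually perpendicular trans pairs.
Each ox is bidentate and must span two cis positions.
There are 2 geometric isomers: ONO trans; ONO cis (chiral).
One of these lacks any improper symmetry element and so occurs as an enantiomeric pair, giving 2 + 1 = 3 stereoisomers in total.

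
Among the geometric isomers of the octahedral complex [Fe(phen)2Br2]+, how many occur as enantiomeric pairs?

An octahedron has six vertices in three trans pairs; every non-trans pair is cis.
Each phen is bidentate and must span two cis positions.
Systematic placement gives 2 geometric isomers: Br trans; Br cis (chiral).
One of these lacks any improper symmetry element and so occurs as an enantiomeric pair, giving 2 + 1 = 3 stereoisomers in total.

1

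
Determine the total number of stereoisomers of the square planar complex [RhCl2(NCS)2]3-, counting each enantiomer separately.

In a square planar complex each vertex has one trans partner and two cis neighbours.
The distinct arrangements are (2 in all): Cl cis; Cl trans.
Each arrangement has an internal mirror plane or centre of symmetry, so none is chiral.

2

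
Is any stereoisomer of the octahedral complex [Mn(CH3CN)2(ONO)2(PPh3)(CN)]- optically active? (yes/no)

An octahedron has six vertices in three trans pairs; every non-trans pair is cis.
The distinct arrangements are (6 in all): CH3CN trans, ONO cis; CH3CN trans, ONO trans; CH3CN cis, ONO cis (3 arrangements, 2 chiral); CH3CN cis, ONO trans.
Of these, 2 lack any improper symmetry element and so occur as enantiomeric pairs, giving 6 + 2 = 8 stereoisomers in total.

yes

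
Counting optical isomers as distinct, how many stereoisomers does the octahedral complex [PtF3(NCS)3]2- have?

The six octahedral sites form three mutually perpendicular trans pairs.
The distinct arrangements are (2 in all): F mer; F fac.
Each arrangement has an internal mirror plane or centre of symmetry, so none is chiral.

2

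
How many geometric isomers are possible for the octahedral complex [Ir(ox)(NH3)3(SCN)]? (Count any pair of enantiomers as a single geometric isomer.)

In an octahedral complex each vertex has one trans partner and four cis neighbours.
Each ox is bidentate and must span two cis positions.
There are 2 geometric isomers: NH3 mer; NH3 fac.

2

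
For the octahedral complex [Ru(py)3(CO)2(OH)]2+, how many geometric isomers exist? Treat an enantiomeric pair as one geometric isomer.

3

In an octahedral complex each vertex has one trans partner and four cis neighbours.
Working through the distinct placements yields 3 geometric isomers: py mer, CO trans; py mer, CO cis; py fac, CO cis.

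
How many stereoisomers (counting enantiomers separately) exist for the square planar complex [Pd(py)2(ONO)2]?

In a square planar complex each vertex has one trans partner and two cis neighbours.
There are 2 geometric isomers: py cis; py trans.
Each arrangement has an internal mirror plane or centre of symmetry, so none is chiral.

2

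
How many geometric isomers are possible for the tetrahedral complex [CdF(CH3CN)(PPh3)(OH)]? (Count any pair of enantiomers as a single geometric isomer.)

Only one geometric arrangement is possible; it has no improper symmetry element, so it exists as a pair of enantiomers (2 stereoisomers).

1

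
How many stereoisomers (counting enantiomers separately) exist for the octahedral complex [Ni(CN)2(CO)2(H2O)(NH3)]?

In an octahedral complex each vertex has one trans partner and four cis neighbours.
There are 6 geometric isomers: CN trans, CO trans; CN trans, CO cis; CN cis, CO cis (3 arrangements, 2 chiral); CN cis, CO trans.
Of these, 2 lack any improper symmetry element and so occur as enantiomeric pairs, giving 6 + 2 = 8 stereoisomers in total.

8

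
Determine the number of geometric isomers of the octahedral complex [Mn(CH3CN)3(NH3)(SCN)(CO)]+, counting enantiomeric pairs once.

4

Working through the distinct placements yields 4 geometric isomers: CH3CN mer (3 arrangements); CH3CN fac (chiral).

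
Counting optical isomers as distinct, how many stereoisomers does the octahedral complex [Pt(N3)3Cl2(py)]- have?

In an octahedral complex each vertex has one trans partner and four cis neighbours.
Working through the distinct placements yields 3 geometric isomers: N3 mer, Cl trans; N3 fac, Cl cis; N3 mer, Cl cis.
Each arrangement has an internal mirror plane or centre of symmetry, so none is chiral.

3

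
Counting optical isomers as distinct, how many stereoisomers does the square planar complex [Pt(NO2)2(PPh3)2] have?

2

In a square planar complex each vertex has one trans partner and two cis neighbours.
Working through the distinct placements yields 2 geometric isomers: NO2 cis; NO2 trans.
Each arrangement has an internal mirror plane or centre of symmetry, so none is chiral.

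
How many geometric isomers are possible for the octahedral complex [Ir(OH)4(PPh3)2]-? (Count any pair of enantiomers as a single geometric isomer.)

2

In an octahedral complex each vertex has one trans partner and four cis neighbours.
Working through the distinct placements yields 2 geometric isomers: PPh3 trans; PPh3 cis.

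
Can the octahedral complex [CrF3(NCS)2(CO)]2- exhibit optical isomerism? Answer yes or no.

no

Working through the distinct placements yields 3 geometric isomers: F mer, NCS trans; F fac, NCS cis; F mer, NCS cis.
Each arrangement has an internal mirror plane or centre of symmetry, so none is chiral.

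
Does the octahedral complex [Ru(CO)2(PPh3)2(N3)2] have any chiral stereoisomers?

In an octahedral complex each vertex has one trans partner and four cis neighbours.
There are 5 geometric isomers: CO trans, PPh3 trans, N3 trans; CO trans, PPh3 cis, N3 cis; CO cis, PPh3 trans, N3 cis; CO cis, PPh3 cis, N3 cis (chiral); CO cis, PPh3 cis, N3 trans.
One of these lacks any improper symmetry element and so occurs as an enantiomeric pair, giving 5 + 1 = 6 stereoisomers in total.

yes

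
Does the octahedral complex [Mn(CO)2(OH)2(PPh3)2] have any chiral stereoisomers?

yes

An octahedron has six vertices in three trans pairs; every non-trans pair is cis.
Working through the distinct placements yields 5 geometric isomers: CO trans, OH trans, PPh3 trans; CO trans, OH cis, PPh3 cis; CO cis, OH cis, PPh3 trans; CO cis, OH cis, PPh3 cis (chiral); CO cis, OH trans, PPh3 cis.
One of these lacks any improper symmetry element and so occurs as an enantiomeric pair, giving 5 + 1 = 6 stereoisomers in total.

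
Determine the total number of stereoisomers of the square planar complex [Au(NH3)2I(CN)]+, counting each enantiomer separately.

2

A square has two trans pairs of vertices; adjacent vertices are cis.
Working through the distinct placements yields 2 geometric isomers: NH3 cis; NH3 trans.
Each arrangement has an internal mirror plane or centre of symmetry, so none is chiral.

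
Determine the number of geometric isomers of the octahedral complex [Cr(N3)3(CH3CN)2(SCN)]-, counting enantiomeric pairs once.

3

An octahedron has six vertices in three trans pairs; every non-trans pair is cis.
Working through the distinct placements yields 3 geometric isomers: N3 mer, CH3CN trans; N3 fac, CH3CN cis; N3 mer, CH3CN cis.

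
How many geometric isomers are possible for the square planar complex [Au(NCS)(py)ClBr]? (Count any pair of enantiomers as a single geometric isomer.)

A square has two trans pairs of vertices; adjacent vertices are cis.
Systematic placement gives 3 geometric isomers: (Br/NCS trans, Cl/py trans); (Br/py trans, Cl/NCS trans); (Br/Cl trans, NCS/py trans).

3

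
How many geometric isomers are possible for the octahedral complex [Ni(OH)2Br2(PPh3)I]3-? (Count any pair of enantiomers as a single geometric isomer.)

6

In an octahedral complex each vertex has one trans partner and four cis neighbours.
Working through the distinct placements yields 6 geometric isomers: OH cis, Br trans; OH trans, Br trans; OH cis, Br cis (3 arrangements, 2 chiral); OH trans, Br cis.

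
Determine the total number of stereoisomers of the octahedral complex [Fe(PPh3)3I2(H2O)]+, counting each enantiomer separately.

The distinct arrangements are (3 in all): PPh3 mer, I cis; PPh3 mer, I trans; PPh3 fac, I cis.
Each arrangement has an internal mirror plane or centre of symmetry, so none is chiral.

3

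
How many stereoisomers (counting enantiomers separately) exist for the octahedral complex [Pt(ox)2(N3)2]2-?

Each ox is bidentate and must span two cis positions.
Systematic placement gives 2 geometric isomers: N3 trans; N3 cis (chiral).
One of these lacks any improper symmetry element and so occurs as an enantiomeric pair, giving 2 + 1 = 3 stereoisomers in total.

3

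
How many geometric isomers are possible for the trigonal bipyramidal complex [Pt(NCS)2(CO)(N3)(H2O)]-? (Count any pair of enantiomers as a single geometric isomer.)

A trigonal bipyramid has two axial and three equatorial sites, which are chemically inequivalent.
Placing the ligands in turn and identifying arrangements related by rotation or reflection leaves 7 distinct geometric isomers.

7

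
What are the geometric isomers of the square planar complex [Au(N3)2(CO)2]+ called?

A square has two trans pairs of vertices; adjacent vertices are cis.
The distinct arrangements are (2 in all): N3 cis; N3 trans.

cis and trans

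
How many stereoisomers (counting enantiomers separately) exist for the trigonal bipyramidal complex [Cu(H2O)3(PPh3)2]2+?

3

A trigonal bipyramid has two axial and three equatorial sites, which are chemically inequivalent.
Working through the distinct placements yields 3 geometric isomers: PPh3 both equatorial; PPh3 one axial, one equatorial; PPh3 both axial.
Each arrangement has an internal mirror plane or centre of symmetry, so none is chiral.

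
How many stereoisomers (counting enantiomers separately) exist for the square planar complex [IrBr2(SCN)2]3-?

A square has two trans pairs of vertices; adjacent vertices are cis.
Systematic placement gives 2 geometric isomers: Br cis; Br trans.
Each arrangement has an internal mirror plane or centre of symmetry, so none is chiral.

2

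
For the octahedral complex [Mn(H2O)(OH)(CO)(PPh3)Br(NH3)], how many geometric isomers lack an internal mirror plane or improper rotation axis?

15

Systematic enumeration (placing each ligand type in turn and discarding arrangements equivalent by rotation or reflection) gives 15 geometric isomers.
Of these, 15 lack any improper symmetry element and so occur as enantiomeric pairs, giving 15 + 15 = 30 stereoisomers in total.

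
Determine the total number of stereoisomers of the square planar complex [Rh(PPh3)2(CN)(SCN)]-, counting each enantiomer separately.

2

There are 2 geometric isomers: PPh3 cis; PPh3 trans.
Each arrangement has an internal mirror plane or centre of symmetry, so none is chiral.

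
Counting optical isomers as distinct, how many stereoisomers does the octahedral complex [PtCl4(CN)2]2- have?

An octahedron has six vertices in three trans pairs; every non-trans pair is cis.
Working through the distinct placements yields 2 geometric isomers: CN trans; CN cis.
Each arrangement has an internal mirror plane or centre of symmetry, so none is chiral.

2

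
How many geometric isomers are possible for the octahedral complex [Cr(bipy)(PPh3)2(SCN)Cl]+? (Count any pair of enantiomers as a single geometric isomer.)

The six octahedral sites form three mutually perpendicular trans pairs.
Each bipy is bidentate and must span two cis positions.
Systematic placement gives 4 geometric isomers: PPh3 cis (3 arrangements, 2 chiral); PPh3 trans.

4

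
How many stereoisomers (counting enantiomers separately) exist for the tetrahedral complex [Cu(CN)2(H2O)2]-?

1

In a tetrahedral complex all four positions are equivalent and every pair of ligands is adjacent — there is no cis/trans distinction.
Only one geometric arrangement is possible.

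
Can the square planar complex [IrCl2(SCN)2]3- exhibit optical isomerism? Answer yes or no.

no

A square has two trans pairs of vertices; adjacent vertices are cis.
The distinct arrangements are (2 in all): Cl cis; Cl trans.
Each arrangement has an internal mirror plane or centre of symmetry, so none is chiral.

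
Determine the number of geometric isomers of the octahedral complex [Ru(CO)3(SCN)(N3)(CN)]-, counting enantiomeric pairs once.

4

An octahedron has six vertices in three trans pairs; every non-trans pair is cis.
Working through the distinct placements yields 4 geometric isomers: CO mer (3 arrangements); CO fac (chiral).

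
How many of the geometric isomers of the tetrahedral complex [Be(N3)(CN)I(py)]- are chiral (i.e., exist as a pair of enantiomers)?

All four vertices of a tetrahedron are equivalent and mutually adjacent, so cis/trans isomerism cannot arise.
Only one geometric arrangement is possible; it has no improper symmetry element, so it exists as a pair of enantiomers (2 stereoisomers).

1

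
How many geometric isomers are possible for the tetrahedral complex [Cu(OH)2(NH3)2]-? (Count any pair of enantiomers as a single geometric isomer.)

In a tetrahedral complex all four positions are equivalent and every pair of ligands is adjacent — there is no cis/trans distinction.
Only one geometric arrangement is possible.

1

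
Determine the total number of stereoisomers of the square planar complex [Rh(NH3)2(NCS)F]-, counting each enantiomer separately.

In a square planar complex each vertex has one trans partner and two cis neighbours.
Systematic placement gives 2 geometric isomers: NH3 cis; NH3 trans.
Each arrangement has an internal mirror plane or centre of symmetry, so none is chiral.

2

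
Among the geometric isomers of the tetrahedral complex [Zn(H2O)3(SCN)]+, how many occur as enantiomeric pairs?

0

In a tetrahedral complex all four positions are equivalent and every pair of ligands is adjacent — there is no cis/trans distinction.
Only one geometric arrangement is possible.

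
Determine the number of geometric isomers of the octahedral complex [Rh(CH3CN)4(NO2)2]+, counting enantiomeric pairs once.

An octahedron has six vertices in three trans pairs; every non-trans pair is cis.
Systematic placement gives 2 geometric isomers: NO2 trans; NO2 cis.

2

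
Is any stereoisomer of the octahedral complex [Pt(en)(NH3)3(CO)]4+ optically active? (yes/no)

no

Each en is bidentate and must span two cis positions.
Systematic placement gives 2 geometric isomers: NH3 fac; NH3 mer.
Each arrangement has an internal mirror plane or centre of symmetry, so none is chiral.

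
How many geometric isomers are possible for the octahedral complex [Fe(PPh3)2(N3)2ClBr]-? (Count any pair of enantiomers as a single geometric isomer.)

The distinct arrangements are (6 in all): PPh3 trans, N3 trans; PPh3 cis, N3 cis (3 arrangements, 2 chiral); PPh3 trans, N3 cis; PPh3 cis, N3 trans.

6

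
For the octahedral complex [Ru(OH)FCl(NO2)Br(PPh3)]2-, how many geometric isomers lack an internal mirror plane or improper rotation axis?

In an octahedral complex each vertex has one trans partner and four cis neighbours.
Systematic enumeration (placing each ligand type in turn and discarding arrangements equivalent by rotation or reflection) gives 15 geometric isomers.
Of these, 15 lack any improper symmetry element and so occur as enantiomeric pairs, giving 15 + 15 = 30 stereoisomers in total.

15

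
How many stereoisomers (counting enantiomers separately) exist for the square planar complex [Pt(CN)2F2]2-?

Systematic placement gives 2 geometric isomers: CN cis; CN trans.
Each arrangement has an internal mirror plane or centre of symmetry, so none is chiral.

2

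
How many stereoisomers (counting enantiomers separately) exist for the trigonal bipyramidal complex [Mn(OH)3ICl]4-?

In a trigonal bipyramid the two axial positions differ from the three equatorial ones.
The distinct arrangements are (4 in all): I axial, Cl axial; I equatorial, Cl axial; I axial, Cl equatorial; I equatorial, Cl equatorial.
Each arrangement has an internal mirror plane or centre of symmetry, so none is chiral.

4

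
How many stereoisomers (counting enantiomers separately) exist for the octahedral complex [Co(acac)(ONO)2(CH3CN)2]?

Each acac is bidentate and must span two cis positions.
The distinct arrangements are (3 in all): ONO cis, CH3CN trans; ONO cis, CH3CN cis (chiral); ONO trans, CH3CN cis.
One of these lacks any improper symmetry element and so occurs as an enantiomeric pair, giving 3 + 1 = 4 stereoisomers in total.

4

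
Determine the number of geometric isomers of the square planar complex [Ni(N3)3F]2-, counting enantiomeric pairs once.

In a square planar complex each vertex has one trans partner and two cis neighbours.
Only one geometric arrangement is possible.

1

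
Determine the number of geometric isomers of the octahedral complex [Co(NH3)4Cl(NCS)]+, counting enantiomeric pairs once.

2

In an octahedral complex each vertex has one trans partner and four cis neighbours.
The distinct arrangements are (2 in all): Cl and NCS mutually trans; Cl and NCS mutually cis.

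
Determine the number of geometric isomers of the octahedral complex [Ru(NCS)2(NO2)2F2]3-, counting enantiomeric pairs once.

5

An octahedron has six vertices in three trans pairs; every non-trans pair is cis.
The distinct arrangements are (5 in all): NCS trans, NO2 trans, F trans; NCS cis, NO2 cis, F trans; NCS cis, NO2 trans, F cis; NCS cis, NO2 cis, F cis (chiral); NCS trans, NO2 cis, F cis.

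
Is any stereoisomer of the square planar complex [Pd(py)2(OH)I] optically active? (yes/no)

no

Working through the distinct placements yields 2 geometric isomers: py cis; py trans.
Each arrangement has an internal mirror plane or centre of symmetry, so none is chiral.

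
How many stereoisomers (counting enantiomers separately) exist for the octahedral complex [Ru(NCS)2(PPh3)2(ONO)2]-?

6

The six octahedral sites form three mutually perpendicular trans pairs.
Systematic placement gives 5 geometric isomers: NCS trans, PPh3 trans, ONO trans; NCS trans, PPh3 cis, ONO cis; NCS cis, PPh3 trans, ONO cis; NCS cis, PPh3 cis, ONO cis (chiral); NCS cis, PPh3 cis, ONO trans.
One of these lacks any improper symmetry element and so occurs as an enantiomeric pair, giving 5 + 1 = 6 stereoisomers in total.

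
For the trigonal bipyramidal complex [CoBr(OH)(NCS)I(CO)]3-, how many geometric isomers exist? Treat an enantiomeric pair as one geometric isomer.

10

Systematic enumeration (placing each ligand type in turn and discarding arrangements equivalent by rotation or reflection) gives 10 geometric isomers.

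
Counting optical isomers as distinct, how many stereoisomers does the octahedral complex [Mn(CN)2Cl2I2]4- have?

6

The distinct arrangements are (5 in all): CN trans, Cl trans, I trans; CN trans, Cl cis, I cis; CN cis, Cl cis, I trans; CN cis, Cl cis, I cis (chiral); CN cis, Cl trans, I cis.
One of these lacks any improper symmetry element and so occurs as an enantiomeric pair, giving 5 + 1 = 6 stereoisomers in total.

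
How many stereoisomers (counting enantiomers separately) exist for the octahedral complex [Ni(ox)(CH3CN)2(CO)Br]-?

An octahedron has six vertices in three trans pairs; every non-trans pair is cis.
Each ox is bidentate and must span two cis positions.
Systematic placement gives 4 geometric isomers: CH3CN cis (3 arrangements, 2 chiral); CH3CN trans.
Of these, 2 lack any improper symmetry element and so occur as enantiomeric pairs, giving 4 + 2 = 6 stereoisomers in total.

6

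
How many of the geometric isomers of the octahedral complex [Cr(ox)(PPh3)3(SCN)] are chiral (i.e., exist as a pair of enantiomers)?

0

Each ox is bidentate and must span two cis positions.
There are 2 geometric isomers: PPh3 mer; PPh3 fac.
Each arrangement has an internal mirror plane or centre of symmetry, so none is chiral.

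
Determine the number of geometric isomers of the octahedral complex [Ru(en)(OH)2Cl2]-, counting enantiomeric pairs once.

Each en is bidentate and must span two cis positions.
There are 3 geometric isomers: OH cis, Cl trans; OH cis, Cl cis (chiral); OH trans, Cl cis.

3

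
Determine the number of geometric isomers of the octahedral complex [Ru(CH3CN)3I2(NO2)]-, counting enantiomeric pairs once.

3

An octahedron has six vertices in three trans pairs; every non-trans pair is cis.
Systematic placement gives 3 geometric isomers: CH3CN mer, I cis; CH3CN mer, I trans; CH3CN fac, I cis.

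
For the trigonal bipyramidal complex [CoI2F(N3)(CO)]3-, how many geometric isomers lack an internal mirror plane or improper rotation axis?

A trigonal bipyramid has two axial and three equatorial sites, which are chemically inequivalent.
Exhaustive case analysis gives 7 geometric isomers.
Of these, 3 lack any improper symmetry element and so occur as enantiomeric pairs, giving 7 + 3 = 10 stereoisomers in total.

3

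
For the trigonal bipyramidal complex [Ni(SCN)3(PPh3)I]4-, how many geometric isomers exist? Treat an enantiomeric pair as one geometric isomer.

The distinct arrangements are (4 in all): PPh3 axial, I axial; PPh3 equatorial, I axial; PPh3 axial, I equatorial; PPh3 equatorial, I equatorial.

4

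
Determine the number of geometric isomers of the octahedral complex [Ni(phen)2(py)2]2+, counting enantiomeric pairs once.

Each phen is bidentate and must span two cis positions.
Working through the distinct placements yields 2 geometric isomers: py trans; py cis (chiral).

2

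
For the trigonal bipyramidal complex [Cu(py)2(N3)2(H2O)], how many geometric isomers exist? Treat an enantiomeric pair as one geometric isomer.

In a trigonal bipyramid the two axial positions differ from the three equatorial ones.
Placing the ligands in turn and identifying arrangements related by rotation or reflection leaves 5 distinct geometric isomers.

5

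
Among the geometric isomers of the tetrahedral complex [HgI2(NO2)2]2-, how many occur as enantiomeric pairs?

0

In a tetrahedral complex all four positions are equivalent and every pair of ligands is adjacent — there is no cis/trans distinction.
Only one geometric arrangement is possible.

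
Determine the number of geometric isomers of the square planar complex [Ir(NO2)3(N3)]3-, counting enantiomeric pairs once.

Only one geometric arrangement is possible.

1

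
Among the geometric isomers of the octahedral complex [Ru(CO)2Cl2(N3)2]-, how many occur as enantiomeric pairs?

1

Systematic placement gives 5 geometric isomers: CO trans, Cl trans, N3 trans; CO trans, Cl cis, N3 cis; CO cis, Cl cis, N3 trans; CO cis, Cl cis, N3 cis (chiral); CO cis, Cl trans, N3 cis.
One of these lacks any improper symmetry element and so occurs as an enantiomeric pair, giving 5 + 1 = 6 stereoisomers in total.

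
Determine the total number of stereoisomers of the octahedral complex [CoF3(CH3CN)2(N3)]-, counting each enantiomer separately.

3

An octahedron has six vertices in three trans pairs; every non-trans pair is cis.
The distinct arrangements are (3 in all): F mer, CH3CN trans; F fac, CH3CN cis; F mer, CH3CN cis.
Each arrangement has an internal mirror plane or centre of symmetry, so none is chiral.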